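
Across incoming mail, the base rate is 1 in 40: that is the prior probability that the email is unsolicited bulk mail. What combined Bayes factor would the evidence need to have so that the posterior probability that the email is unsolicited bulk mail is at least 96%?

936

Prior odds = 0.025/0.975 = 1/39.
Target odds = 0.96/0.04 = 24.
Required Bayes factor = 24 ÷ (1/39) = 936.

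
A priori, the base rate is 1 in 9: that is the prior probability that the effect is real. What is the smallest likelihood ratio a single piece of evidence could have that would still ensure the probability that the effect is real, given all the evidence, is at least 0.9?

Prior odds = (1/9)/(8/9) = 0.125.
Target odds = 0.9/0.1 = 9.
Required Bayes factor = 9 ÷ 0.125 = 72.

72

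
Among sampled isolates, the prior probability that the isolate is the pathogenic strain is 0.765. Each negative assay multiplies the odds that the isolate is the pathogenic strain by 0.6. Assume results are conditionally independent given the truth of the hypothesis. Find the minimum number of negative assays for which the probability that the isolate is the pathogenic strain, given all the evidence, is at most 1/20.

Prior odds = 0.765/0.235 = 153/47.
Likelihood ratio per negative assay = 0.6.
Target posterior odds = 0.05/0.95 = 1/19.
Need (153/47) × 0.6ⁿ ≤ 1/19, i.e. 0.6ⁿ ≤ 47/2907.
0.6⁸ = 6561/390625 is still above 47/2907 but 0.6⁹ = 19683/1953125 is at or below it, so n = 9.

9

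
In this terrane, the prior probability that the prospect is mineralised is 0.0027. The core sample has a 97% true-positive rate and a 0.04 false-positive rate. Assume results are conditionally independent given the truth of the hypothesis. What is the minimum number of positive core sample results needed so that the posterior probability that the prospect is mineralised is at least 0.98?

Prior odds = 0.0027/0.9973 = 27/9973.
Likelihood ratio of a positive result = 0.97/0.04 = 24.25.
Target odds: 0.98 ÷ 0.02 = 49.
Need (27/9973) × 24.25ⁿ ≥ 49, i.e. 24.25ⁿ ≥ 488677/27.
24.25³ = 912673/64 falls short of 488677/27 but 24.25⁴ = 88529281/256 reaches it, so n = 4.

4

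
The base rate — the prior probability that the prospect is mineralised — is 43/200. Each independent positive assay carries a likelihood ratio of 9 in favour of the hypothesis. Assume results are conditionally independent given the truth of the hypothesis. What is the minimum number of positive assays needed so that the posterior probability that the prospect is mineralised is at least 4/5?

Prior odds: 0.215 ÷ 0.785 = 43/157.
Likelihood ratio per positive assay = 9.
Target odds: 0.8 ÷ 0.2 = 4.
Require 9ⁿ ≥ 4 ÷ (43/157) = 628/43.
9¹ = 9 falls short of 628/43 but 9² = 81 reaches it, so n = 2.

2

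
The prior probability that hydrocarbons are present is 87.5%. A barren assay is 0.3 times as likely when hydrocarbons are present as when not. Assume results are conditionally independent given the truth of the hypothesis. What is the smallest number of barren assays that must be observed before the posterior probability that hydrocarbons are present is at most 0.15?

4

Prior odds: 0.875 ÷ 0.125 = 7.
Likelihood ratio per barren assay = 0.3.
Target odds: 0.15 ÷ 0.85 = 3/17.
Need 7 × 0.3ⁿ ≤ 3/17, i.e. 0.3ⁿ ≤ 3/119.
0.3³ = 0.027 is still above 3/119 but 0.3⁴ = 0.0081 is at or below it, so n = 4.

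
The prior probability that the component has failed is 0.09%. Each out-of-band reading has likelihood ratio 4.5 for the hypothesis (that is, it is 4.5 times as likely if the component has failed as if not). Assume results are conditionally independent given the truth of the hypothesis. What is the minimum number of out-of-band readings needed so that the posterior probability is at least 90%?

Prior odds = 0.0009/0.9991 = 9/9991.
Likelihood ratio per out-of-band reading = 4.5.
Target posterior odds = 0.9/0.1 = 9.
Need (9/9991) × 4.5ⁿ ≥ 9, i.e. 4.5ⁿ ≥ 9991.
4.5⁶ = 8303.765625 falls short of 9991 but 4.5⁷ = 4782969/128 reaches it, so n = 7.

7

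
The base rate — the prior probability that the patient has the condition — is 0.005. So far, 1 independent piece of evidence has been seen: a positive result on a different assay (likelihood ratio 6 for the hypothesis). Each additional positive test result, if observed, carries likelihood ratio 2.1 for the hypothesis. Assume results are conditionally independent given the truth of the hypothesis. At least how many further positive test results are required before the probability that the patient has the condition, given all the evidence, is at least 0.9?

8

Prior odds = 0.005/0.995 = 1/199.
Bayes factor of the evidence already in hand = 6.
Odds after that evidence = (1/199) × 6 = 6/199.
Target odds = 0.9/0.1 = 9.
Need 2.1ⁿ ≥ 9 ÷ (6/199) = 298.5.
2.1⁷ ≈180.109 falls short of 298.5 but 2.1⁸ ≈378.229 reaches it, so n = 8.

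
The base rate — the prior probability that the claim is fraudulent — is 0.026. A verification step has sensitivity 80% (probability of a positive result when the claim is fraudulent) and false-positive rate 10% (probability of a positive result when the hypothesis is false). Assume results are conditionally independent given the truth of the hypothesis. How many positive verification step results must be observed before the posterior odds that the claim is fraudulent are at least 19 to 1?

4

Prior odds = 0.026/0.974 = 13/487.
Likelihood ratio of a positive result = 0.8/0.1 = 8.
Target odds = 19.
Need (13/487) × 8ⁿ ≥ 19, i.e. 8ⁿ ≥ 9253/13.
8³ = 512 falls short of 9253/13 but 8⁴ = 4096 reaches it, so n = 4.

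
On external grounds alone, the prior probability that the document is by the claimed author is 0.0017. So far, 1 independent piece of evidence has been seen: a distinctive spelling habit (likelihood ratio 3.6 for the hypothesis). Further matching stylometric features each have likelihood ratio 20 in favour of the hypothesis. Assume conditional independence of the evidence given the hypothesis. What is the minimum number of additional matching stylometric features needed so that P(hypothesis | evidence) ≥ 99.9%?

5

Prior odds = 0.0017/0.9983 = 17/9983.
Bayes factor of the evidence already in hand = 3.6.
Odds after that evidence = (17/9983) × 3.6 = 306/49915.
Target odds = 0.999/0.001 = 999.
Need 20ⁿ ≥ 999 ÷ (306/49915) = 5540565/34.
20⁴ = 160000 falls short of 5540565/34 but 20⁵ = 3200000 reaches it, so n = 5.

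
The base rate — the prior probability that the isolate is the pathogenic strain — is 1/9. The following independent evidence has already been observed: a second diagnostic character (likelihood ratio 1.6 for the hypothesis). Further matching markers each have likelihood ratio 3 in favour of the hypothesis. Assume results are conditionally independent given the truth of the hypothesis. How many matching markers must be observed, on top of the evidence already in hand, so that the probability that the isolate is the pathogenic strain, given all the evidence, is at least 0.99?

Prior odds = (1/9)/(8/9) = 0.125.
Bayes factor of the evidence already in hand = 1.6.
Odds after that evidence = 0.125 × 1.6 = 0.2.
Target odds = 0.99/0.01 = 99.
Need 3ⁿ ≥ 99 ÷ 0.2 = 495.
3⁵ = 243 falls short of 495 but 3⁶ = 729 reaches it, so n = 6.

6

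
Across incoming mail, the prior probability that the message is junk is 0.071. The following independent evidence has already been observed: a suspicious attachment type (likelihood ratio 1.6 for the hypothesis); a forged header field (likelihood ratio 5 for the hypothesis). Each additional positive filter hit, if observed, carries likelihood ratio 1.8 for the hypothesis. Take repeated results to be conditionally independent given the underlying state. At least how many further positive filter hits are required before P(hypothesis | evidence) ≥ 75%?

Prior odds = 0.071/0.929 = 71/929.
Combined Bayes factor of the evidence already in hand = 1.6 × 5 = 8.
Odds after that evidence = (71/929) × 8 = 568/929.
Target odds = 0.75/0.25 = 3.
Need 1.8ⁿ ≥ 3 ÷ (568/929) = 2787/568.
1.8² = 3.24 falls short of 2787/568 but 1.8³ = 5.832 reaches it, so n = 3.

3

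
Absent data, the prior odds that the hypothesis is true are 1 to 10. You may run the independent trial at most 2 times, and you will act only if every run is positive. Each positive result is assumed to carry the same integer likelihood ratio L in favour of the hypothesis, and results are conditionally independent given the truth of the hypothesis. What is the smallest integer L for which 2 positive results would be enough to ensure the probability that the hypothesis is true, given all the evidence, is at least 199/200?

45

Prior odds = 0.1.
Target odds = 0.995/0.005 = 199.
Need L² ≥ 199 ÷ 0.1 = 1990.
44² = 1936 < 1990 ≤ 2025 = 45², so L = 45.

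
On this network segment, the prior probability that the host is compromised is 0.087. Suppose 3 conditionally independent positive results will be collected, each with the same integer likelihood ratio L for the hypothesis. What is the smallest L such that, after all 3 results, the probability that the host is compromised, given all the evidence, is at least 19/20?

Prior odds = 0.087/0.913 = 87/913.
Target odds = 0.95/0.05 = 19.
Need L³ ≥ 19 ÷ (87/913) = 17347/87.
5³ = 125 < 17347/87 ≤ 216 = 6³, so L = 6.

6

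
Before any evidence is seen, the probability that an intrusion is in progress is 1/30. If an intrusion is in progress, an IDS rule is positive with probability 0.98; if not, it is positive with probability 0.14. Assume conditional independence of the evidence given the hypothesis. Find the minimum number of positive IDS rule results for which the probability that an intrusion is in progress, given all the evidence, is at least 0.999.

6

Prior odds = (1/30)/(29/30) = 1/29.
Likelihood ratio of a positive = 0.98/0.14 = 7.
Target odds: 0.999 ÷ 0.001 = 999.
Need (1/29) × 7ⁿ ≥ 999, i.e. 7ⁿ ≥ 28971.
7⁵ = 16807 falls short of 28971 but 7⁶ = 117649 reaches it, so n = 6.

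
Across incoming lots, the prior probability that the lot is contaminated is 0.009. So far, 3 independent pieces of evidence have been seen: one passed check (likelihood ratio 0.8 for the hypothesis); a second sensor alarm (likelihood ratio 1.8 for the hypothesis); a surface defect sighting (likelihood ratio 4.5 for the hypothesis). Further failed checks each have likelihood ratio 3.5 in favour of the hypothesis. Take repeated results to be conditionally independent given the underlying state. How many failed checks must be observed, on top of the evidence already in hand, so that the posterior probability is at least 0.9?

Prior odds = 0.009/0.991 = 9/991.
Combined Bayes factor of the evidence already in hand = 0.8 × 1.8 × 4.5 = 6.48.
Odds after that evidence = (9/991) × 6.48 = 1458/24775.
Target odds = 0.9/0.1 = 9.
Need 3.5ⁿ ≥ 9 ÷ (1458/24775) = 24775/162.
3.5⁴ = 150.0625 falls short of 24775/162 but 3.5⁵ = 525.21875 reaches it, so n = 5.

5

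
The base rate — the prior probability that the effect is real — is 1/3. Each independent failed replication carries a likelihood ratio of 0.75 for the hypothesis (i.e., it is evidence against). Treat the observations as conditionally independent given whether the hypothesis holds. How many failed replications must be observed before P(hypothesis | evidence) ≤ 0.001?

Prior odds = (1/3)/(2/3) = 0.5.
Likelihood ratio per failed replication = 0.75.
Target posterior odds = 0.001/0.999 = 1/999.
Need 0.5 × 0.75ⁿ ≤ 1/999, i.e. 0.75ⁿ ≤ 2/999.
0.75²¹ ≈0.00237841 is still above 2/999 but 0.75²² ≈0.00178381 is at or below it, so n = 22.

22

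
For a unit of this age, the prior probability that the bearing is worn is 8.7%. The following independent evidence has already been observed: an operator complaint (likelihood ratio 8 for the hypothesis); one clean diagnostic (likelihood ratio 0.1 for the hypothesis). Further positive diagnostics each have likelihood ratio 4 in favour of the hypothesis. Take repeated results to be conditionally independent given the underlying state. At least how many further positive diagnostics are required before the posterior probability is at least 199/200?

Prior odds = 0.087/0.913 = 87/913.
Combined Bayes factor of the evidence already in hand = 8 × 0.1 = 0.8.
Odds after that evidence = (87/913) × 0.8 = 348/4565.
Target odds = 0.995/0.005 = 199.
Need 4ⁿ ≥ 199 ÷ (348/4565) = 908435/348.
4⁵ = 1024 falls short of 908435/348 but 4⁶ = 4096 reaches it, so n = 6.

6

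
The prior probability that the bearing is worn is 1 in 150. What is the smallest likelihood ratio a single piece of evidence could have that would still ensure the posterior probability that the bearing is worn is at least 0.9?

Prior odds = (1/150)/(149/150) = 1/149.
Target odds = 0.9/0.1 = 9.
Required Bayes factor = 9 ÷ (1/149) = 1341.

1341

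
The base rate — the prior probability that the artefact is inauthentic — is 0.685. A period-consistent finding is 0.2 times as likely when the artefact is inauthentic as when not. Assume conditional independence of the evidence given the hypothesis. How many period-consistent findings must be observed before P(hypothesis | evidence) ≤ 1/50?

Prior odds: 0.685 ÷ 0.315 = 137/63.
Likelihood ratio per period-consistent finding = 0.2.
Target odds: 0.02 ÷ 0.98 = 1/49.
Require 0.2ⁿ ≤ 1/49 ÷ (137/63) = 9/959.
0.2² = 0.04 is still above 9/959 but 0.2³ = 0.008 is at or below it, so n = 3.

3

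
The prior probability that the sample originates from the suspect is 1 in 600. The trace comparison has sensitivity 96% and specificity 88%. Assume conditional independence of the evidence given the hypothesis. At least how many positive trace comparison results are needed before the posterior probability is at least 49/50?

5

Prior odds = (1/600)/(599/600) = 1/599.
False-positive rate = 1 − 0.88 = 0.12; likelihood ratio of a positive = 0.96/0.12 = 8.
Target posterior odds = 0.98/0.02 = 49.
Need (1/599) × 8ⁿ ≥ 49, i.e. 8ⁿ ≥ 29351.
8⁴ = 4096 falls short of 29351 but 8⁵ = 32768 reaches it, so n = 5.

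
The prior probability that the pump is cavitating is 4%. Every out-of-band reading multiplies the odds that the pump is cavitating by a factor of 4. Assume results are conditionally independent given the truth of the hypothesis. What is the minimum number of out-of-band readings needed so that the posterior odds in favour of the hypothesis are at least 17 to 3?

Prior odds: 0.04 ÷ 0.96 = 1/24.
Likelihood ratio per out-of-band reading = 4.
Target odds = 17/3.
Require 4ⁿ ≥ 17/3 ÷ (1/24) = 136.
4³ = 64 falls short of 136 but 4⁴ = 256 reaches it, so n = 4.

4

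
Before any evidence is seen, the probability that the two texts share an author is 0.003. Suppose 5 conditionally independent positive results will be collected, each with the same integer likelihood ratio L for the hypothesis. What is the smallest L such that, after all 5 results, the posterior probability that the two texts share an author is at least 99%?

Prior odds = 0.003/0.997 = 3/997.
Target odds = 0.99/0.01 = 99.
Need L⁵ ≥ 99 ÷ (3/997) = 32901.
8⁵ = 32768 < 32901 ≤ 59049 = 9⁵, so L = 9.

9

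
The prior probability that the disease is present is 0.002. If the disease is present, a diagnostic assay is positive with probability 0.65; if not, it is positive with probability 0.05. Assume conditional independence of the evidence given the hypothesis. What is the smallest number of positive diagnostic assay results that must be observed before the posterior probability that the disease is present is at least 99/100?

5

Prior odds: 0.002 ÷ 0.998 = 1/499.
Likelihood ratio of a positive = 0.65/0.05 = 13.
Target odds: 0.99 ÷ 0.01 = 99.
Require 13ⁿ ≥ 99 ÷ (1/499) = 49401.
13⁴ = 28561 falls short of 49401 but 13⁵ = 371293 reaches it, so n = 5.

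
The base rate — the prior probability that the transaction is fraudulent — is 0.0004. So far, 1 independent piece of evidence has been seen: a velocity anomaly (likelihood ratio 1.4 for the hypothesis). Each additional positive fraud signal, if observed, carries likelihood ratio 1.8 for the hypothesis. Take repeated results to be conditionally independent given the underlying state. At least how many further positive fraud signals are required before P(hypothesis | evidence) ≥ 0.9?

17

Prior odds = 0.0004/0.9996 = 1/2499.
Bayes factor of the evidence already in hand = 1.4.
Odds after that evidence = (1/2499) × 1.4 = 1/1785.
Target odds = 0.9/0.1 = 9.
Need 1.8ⁿ ≥ 9 ÷ (1/1785) = 16065.
1.8¹⁶ ≈12144 falls short of 16065 but 1.8¹⁷ ≈21859.1 reaches it, so n = 17.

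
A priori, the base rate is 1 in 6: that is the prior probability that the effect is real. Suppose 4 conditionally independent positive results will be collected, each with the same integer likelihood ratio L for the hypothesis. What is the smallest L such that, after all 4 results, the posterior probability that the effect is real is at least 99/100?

5

Prior odds = (1/6)/(5/6) = 0.2.
Target odds = 0.99/0.01 = 99.
Need L⁴ ≥ 99 ÷ 0.2 = 495.
4⁴ = 256 < 495 ≤ 625 = 5⁴, so L = 5.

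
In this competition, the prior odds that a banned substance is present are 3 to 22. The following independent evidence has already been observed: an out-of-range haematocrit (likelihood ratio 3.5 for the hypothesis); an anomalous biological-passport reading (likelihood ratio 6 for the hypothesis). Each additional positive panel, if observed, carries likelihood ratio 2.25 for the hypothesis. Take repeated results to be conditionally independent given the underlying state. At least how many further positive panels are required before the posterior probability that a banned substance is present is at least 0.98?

Prior odds = 3/22.
Combined Bayes factor of the evidence already in hand = 3.5 × 6 = 21.
Odds after that evidence = (3/22) × 21 = 63/22.
Target odds = 0.98/0.02 = 49.
Need 2.25ⁿ ≥ 49 ÷ (63/22) = 154/9.
2.25³ = 11.390625 falls short of 154/9 but 2.25⁴ = 25.62890625 reaches it, so n = 4.

4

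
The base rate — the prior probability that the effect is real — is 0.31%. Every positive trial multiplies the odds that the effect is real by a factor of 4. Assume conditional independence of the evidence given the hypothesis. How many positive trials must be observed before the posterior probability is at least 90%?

6

Prior odds: 0.0031 ÷ 0.9969 = 31/9969.
Likelihood ratio per positive trial = 4.
Target posterior odds = 0.9/0.1 = 9.
Need (31/9969) × 4ⁿ ≥ 9, i.e. 4ⁿ ≥ 89721/31.
4⁵ = 1024 falls short of 89721/31 but 4⁶ = 4096 reaches it, so n = 6.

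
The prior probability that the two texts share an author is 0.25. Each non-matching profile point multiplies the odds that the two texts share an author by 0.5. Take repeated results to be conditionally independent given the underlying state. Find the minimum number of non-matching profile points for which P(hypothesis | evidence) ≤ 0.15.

1

Prior odds: 0.25 ÷ 0.75 = 1/3.
Likelihood ratio per non-matching profile point = 0.5.
Target posterior odds = 0.15/0.85 = 3/17.
Need (1/3) × 0.5ⁿ ≤ 3/17, i.e. 0.5ⁿ ≤ 9/17.
0.5¹ = 0.5, which is already at or below the required 9/17; so n = 1.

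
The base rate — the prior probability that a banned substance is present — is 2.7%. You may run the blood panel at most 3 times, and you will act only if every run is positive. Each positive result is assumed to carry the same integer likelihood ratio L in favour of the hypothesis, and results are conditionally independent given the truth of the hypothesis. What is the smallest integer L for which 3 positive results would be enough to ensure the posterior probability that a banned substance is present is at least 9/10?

7

Prior odds = 0.027/0.973 = 27/973.
Target odds = 0.9/0.1 = 9.
Need L³ ≥ 9 ÷ (27/973) = 973/3.
6³ = 216 < 973/3 ≤ 343 = 7³, so L = 7.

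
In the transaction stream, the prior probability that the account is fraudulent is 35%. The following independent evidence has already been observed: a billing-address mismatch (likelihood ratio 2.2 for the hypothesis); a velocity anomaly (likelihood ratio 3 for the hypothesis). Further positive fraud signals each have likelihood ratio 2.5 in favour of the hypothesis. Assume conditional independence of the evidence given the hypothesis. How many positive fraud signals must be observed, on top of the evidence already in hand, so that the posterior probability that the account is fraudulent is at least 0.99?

4

Prior odds = 0.35/0.65 = 7/13.
Combined Bayes factor of the evidence already in hand = 2.2 × 3 = 6.6.
Odds after that evidence = (7/13) × 6.6 = 231/65.
Target odds = 0.99/0.01 = 99.
Need 2.5ⁿ ≥ 99 ÷ (231/65) = 195/7.
2.5³ = 15.625 falls short of 195/7 but 2.5⁴ = 39.0625 reaches it, so n = 4.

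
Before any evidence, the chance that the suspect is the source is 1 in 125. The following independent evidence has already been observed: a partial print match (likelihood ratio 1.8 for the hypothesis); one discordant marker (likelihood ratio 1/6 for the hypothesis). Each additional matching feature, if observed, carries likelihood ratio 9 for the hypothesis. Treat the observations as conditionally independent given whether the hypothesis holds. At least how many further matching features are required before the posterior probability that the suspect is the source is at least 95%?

Prior odds = 0.008/0.992 = 1/124.
Combined Bayes factor of the evidence already in hand = 1.8 × (1/6) = 0.3.
Odds after that evidence = (1/124) × 0.3 = 3/1240.
Target odds = 0.95/0.05 = 19.
Need 9ⁿ ≥ 19 ÷ (3/1240) = 23560/3.
9⁴ = 6561 falls short of 23560/3 but 9⁵ = 59049 reaches it, so n = 5.

5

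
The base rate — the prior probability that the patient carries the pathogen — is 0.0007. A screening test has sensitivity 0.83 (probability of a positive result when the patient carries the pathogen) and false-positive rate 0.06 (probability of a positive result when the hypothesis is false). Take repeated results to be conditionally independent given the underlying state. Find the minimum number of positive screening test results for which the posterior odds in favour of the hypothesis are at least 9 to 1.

Prior odds = 0.0007/0.9993 = 7/9993.
Likelihood ratio of a positive result = 0.83/0.06 = 83/6.
Target odds = 9.
Require (83/6)ⁿ ≥ 9 ÷ (7/9993) = 89937/7.
(83/6)³ = 571787/216 falls short of 89937/7 but (83/6)⁴ = 47458321/1296 reaches it, so n = 4.

4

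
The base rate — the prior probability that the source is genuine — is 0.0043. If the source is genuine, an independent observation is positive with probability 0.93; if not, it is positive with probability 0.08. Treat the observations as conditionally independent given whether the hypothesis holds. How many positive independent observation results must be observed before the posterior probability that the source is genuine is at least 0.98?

4

Prior odds: 0.0043 ÷ 0.9957 = 43/9957.
Likelihood ratio of a positive = 0.93/0.08 = 11.625.
Target odds: 0.98 ÷ 0.02 = 49.
Need (43/9957) × 11.625ⁿ ≥ 49, i.e. 11.625ⁿ ≥ 487893/43.
11.625³ = 804357/512 falls short of 487893/43 but 11.625⁴ = 74805201/4096 reaches it, so n = 4.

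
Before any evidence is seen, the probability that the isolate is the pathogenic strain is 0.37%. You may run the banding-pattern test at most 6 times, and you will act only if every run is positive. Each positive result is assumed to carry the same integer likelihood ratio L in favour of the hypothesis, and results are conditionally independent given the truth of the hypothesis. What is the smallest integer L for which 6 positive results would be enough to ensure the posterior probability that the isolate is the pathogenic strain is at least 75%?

4

Prior odds = 0.0037/0.9963 = 37/9963.
Target odds = 0.75/0.25 = 3.
Need L⁶ ≥ 3 ÷ (37/9963) = 29889/37.
3⁶ = 729 < 29889/37 ≤ 4096 = 4⁶, so L = 4.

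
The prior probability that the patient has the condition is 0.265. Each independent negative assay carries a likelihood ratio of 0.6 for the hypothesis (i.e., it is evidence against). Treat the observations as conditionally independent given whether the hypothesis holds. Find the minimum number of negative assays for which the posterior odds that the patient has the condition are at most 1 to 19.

4

Prior odds = 0.265/0.735 = 53/147.
Likelihood ratio per negative assay = 0.6.
Target odds = 1/19.
Need (53/147) × 0.6ⁿ ≤ 1/19, i.e. 0.6ⁿ ≤ 147/1007.
0.6³ = 0.216 is still above 147/1007 but 0.6⁴ = 0.1296 is at or below it, so n = 4.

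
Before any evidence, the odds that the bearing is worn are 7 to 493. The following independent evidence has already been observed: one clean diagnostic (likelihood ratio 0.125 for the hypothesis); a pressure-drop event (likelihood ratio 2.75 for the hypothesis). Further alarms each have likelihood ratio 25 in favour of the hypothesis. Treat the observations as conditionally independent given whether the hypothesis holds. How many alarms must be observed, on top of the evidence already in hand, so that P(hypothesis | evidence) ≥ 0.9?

Prior odds = 7/493.
Combined Bayes factor of the evidence already in hand = 0.125 × 2.75 = 0.34375.
Odds after that evidence = (7/493) × 0.34375 = 77/15776.
Target odds = 0.9/0.1 = 9.
Need 25ⁿ ≥ 9 ÷ (77/15776) = 141984/77.
25² = 625 falls short of 141984/77 but 25³ = 15625 reaches it, so n = 3.

3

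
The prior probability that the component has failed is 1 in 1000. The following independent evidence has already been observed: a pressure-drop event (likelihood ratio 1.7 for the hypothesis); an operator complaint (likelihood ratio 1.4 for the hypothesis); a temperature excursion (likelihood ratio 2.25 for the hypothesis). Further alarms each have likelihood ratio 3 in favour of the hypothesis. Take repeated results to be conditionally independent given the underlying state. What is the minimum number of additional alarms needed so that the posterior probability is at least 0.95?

Prior odds = 0.001/0.999 = 1/999.
Combined Bayes factor of the evidence already in hand = 1.7 × 1.4 × 2.25 = 5.355.
Odds after that evidence = (1/999) × 5.355 = 119/22200.
Target odds = 0.95/0.05 = 19.
Need 3ⁿ ≥ 19 ÷ (119/22200) = 421800/119.
3⁷ = 2187 falls short of 421800/119 but 3⁸ = 6561 reaches it, so n = 8.

8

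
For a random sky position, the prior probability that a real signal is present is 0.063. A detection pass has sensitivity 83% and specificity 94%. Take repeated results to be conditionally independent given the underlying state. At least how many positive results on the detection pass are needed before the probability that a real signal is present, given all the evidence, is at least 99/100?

Prior odds: 0.063 ÷ 0.937 = 63/937.
False-positive rate = 1 − 0.94 = 0.06; likelihood ratio of a positive = 0.83/0.06 = 83/6.
Target odds: 0.99 ÷ 0.01 = 99.
Require (83/6)ⁿ ≥ 99 ÷ (63/937) = 10307/7.
(83/6)² = 6889/36 falls short of 10307/7 but (83/6)³ = 571787/216 reaches it, so n = 3.

3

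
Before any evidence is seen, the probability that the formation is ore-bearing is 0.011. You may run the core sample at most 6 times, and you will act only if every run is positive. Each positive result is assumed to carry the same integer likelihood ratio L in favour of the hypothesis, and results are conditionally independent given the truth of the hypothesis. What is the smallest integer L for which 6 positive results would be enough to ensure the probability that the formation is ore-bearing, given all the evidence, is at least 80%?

Prior odds = 0.011/0.989 = 11/989.
Target odds = 0.8/0.2 = 4.
Need L⁶ ≥ 4 ÷ (11/989) = 3956/11.
2⁶ = 64 < 3956/11 ≤ 729 = 3⁶, so L = 3.

3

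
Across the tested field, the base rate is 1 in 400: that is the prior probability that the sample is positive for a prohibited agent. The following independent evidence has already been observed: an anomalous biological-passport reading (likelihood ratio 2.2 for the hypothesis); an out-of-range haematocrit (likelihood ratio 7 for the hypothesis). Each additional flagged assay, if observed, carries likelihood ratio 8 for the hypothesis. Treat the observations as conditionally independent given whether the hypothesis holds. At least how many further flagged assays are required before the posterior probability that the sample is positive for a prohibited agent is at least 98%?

Prior odds = 0.0025/0.9975 = 1/399.
Combined Bayes factor of the evidence already in hand = 2.2 × 7 = 15.4.
Odds after that evidence = (1/399) × 15.4 = 11/285.
Target odds = 0.98/0.02 = 49.
Need 8ⁿ ≥ 49 ÷ (11/285) = 13965/11.
8³ = 512 falls short of 13965/11 but 8⁴ = 4096 reaches it, so n = 4.

4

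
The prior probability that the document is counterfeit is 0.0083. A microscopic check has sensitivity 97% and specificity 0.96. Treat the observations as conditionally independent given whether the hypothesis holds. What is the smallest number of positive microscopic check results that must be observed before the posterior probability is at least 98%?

Prior odds: 0.0083 ÷ 0.9917 = 83/9917.
False-positive rate = 1 − 0.96 = 0.04; likelihood ratio of a positive = 0.97/0.04 = 24.25.
Target posterior odds = 0.98/0.02 = 49.
Require 24.25ⁿ ≥ 49 ÷ (83/9917) = 485933/83.
24.25² = 588.0625 falls short of 485933/83 but 24.25³ = 912673/64 reaches it, so n = 3.

3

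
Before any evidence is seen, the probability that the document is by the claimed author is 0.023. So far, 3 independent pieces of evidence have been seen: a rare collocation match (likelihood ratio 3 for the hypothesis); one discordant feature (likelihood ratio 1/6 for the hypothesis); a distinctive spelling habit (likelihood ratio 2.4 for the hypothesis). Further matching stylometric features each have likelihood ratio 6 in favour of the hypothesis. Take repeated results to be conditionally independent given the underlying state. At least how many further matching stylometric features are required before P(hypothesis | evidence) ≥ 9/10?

4

Prior odds = 0.023/0.977 = 23/977.
Combined Bayes factor of the evidence already in hand = 3 × (1/6) × 2.4 = 1.2.
Odds after that evidence = (23/977) × 1.2 = 138/4885.
Target odds = 0.9/0.1 = 9.
Need 6ⁿ ≥ 9 ÷ (138/4885) = 14655/46.
6³ = 216 falls short of 14655/46 but 6⁴ = 1296 reaches it, so n = 4.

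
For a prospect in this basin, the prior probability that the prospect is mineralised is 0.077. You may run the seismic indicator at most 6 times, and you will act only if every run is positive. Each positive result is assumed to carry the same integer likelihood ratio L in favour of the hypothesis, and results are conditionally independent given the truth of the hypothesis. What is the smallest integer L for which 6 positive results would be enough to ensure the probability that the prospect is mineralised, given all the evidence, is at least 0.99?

4

Prior odds = 0.077/0.923 = 77/923.
Target odds = 0.99/0.01 = 99.
Need L⁶ ≥ 99 ÷ (77/923) = 8307/7.
3⁶ = 729 < 8307/7 ≤ 4096 = 4⁶, so L = 4.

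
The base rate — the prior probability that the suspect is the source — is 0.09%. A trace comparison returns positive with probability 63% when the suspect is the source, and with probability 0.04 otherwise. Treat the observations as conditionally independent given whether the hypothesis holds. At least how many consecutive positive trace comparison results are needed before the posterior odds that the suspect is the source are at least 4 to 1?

Prior odds: 0.0009 ÷ 0.9991 = 9/9991.
Likelihood ratio of a positive result = 0.63/0.04 = 15.75.
Target odds = 4.
Require 15.75ⁿ ≥ 4 ÷ (9/9991) = 39964/9.
15.75³ = 3906.984375 falls short of 39964/9 but 15.75⁴ = 15752961/256 reaches it, so n = 4.

4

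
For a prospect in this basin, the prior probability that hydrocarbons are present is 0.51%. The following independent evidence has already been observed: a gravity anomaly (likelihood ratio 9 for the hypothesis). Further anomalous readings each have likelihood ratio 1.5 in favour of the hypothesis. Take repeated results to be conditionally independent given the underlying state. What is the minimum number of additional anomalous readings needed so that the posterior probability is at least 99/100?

Prior odds = 0.0051/0.9949 = 51/9949.
Bayes factor of the evidence already in hand = 9.
Odds after that evidence = (51/9949) × 9 = 459/9949.
Target odds = 0.99/0.01 = 99.
Need 1.5ⁿ ≥ 99 ÷ (459/9949) = 109439/51.
1.5¹⁸ = 387420489/262144 falls short of 109439/51 but 1.5¹⁹ ≈2216.84 reaches it, so n = 19.

19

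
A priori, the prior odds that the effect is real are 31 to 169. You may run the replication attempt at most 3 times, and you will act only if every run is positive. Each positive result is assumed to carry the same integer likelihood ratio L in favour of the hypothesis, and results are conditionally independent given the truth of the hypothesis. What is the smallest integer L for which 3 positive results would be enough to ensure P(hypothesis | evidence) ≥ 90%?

Prior odds = 31/169.
Target odds = 0.9/0.1 = 9.
Need L³ ≥ 9 ÷ (31/169) = 1521/31.
3³ = 27 < 1521/31 ≤ 64 = 4³, so L = 4.

4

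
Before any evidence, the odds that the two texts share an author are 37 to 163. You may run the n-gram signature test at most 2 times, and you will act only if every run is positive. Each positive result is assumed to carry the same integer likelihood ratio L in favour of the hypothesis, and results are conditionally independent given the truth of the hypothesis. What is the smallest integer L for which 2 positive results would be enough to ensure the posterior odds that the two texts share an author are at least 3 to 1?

Prior odds = 37/163.
Target odds = 3.
Need L² ≥ 3 ÷ (37/163) = 489/37.
3² = 9 < 489/37 ≤ 16 = 4², so L = 4.

4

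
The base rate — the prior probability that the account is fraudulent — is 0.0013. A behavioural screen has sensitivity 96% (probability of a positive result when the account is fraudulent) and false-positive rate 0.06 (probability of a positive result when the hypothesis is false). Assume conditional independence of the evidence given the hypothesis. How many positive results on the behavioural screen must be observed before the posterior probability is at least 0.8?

Prior odds: 0.0013 ÷ 0.9987 = 13/9987.
Likelihood ratio of a positive result = 0.96/0.06 = 16.
Target posterior odds = 0.8/0.2 = 4.
Require 16ⁿ ≥ 4 ÷ (13/9987) = 39948/13.
16² = 256 falls short of 39948/13 but 16³ = 4096 reaches it, so n = 3.

3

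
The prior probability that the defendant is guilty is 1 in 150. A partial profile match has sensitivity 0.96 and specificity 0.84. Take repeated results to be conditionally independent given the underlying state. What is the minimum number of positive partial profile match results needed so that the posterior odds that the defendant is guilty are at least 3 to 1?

4

Prior odds: (1/150) ÷ (149/150) = 1/149.
False-positive rate = 1 − 0.84 = 0.16; likelihood ratio of a positive = 0.96/0.16 = 6.
Target odds = 3.
Need (1/149) × 6ⁿ ≥ 3, i.e. 6ⁿ ≥ 447.
6³ = 216 falls short of 447 but 6⁴ = 1296 reaches it, so n = 4.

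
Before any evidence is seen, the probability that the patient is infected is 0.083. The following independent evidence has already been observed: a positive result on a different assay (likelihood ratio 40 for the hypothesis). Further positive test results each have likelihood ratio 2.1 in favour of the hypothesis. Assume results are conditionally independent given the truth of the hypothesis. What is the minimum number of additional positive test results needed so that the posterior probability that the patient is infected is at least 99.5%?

Prior odds = 0.083/0.917 = 83/917.
Bayes factor of the evidence already in hand = 40.
Odds after that evidence = (83/917) × 40 = 3320/917.
Target odds = 0.995/0.005 = 199.
Need 2.1ⁿ ≥ 199 ÷ (3320/917) = 182483/3320.
2.1⁵ = 4084101/100000 falls short of 182483/3320 but 2.1⁶ = 85766121/1000000 reaches it, so n = 6.

6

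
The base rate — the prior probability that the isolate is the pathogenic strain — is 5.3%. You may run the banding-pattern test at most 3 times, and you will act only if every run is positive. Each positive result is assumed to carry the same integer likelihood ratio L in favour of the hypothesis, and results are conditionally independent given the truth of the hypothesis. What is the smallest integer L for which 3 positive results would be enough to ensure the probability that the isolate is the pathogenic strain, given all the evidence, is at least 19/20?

Prior odds = 0.053/0.947 = 53/947.
Target odds = 0.95/0.05 = 19.
Need L³ ≥ 19 ÷ (53/947) = 17993/53.
6³ = 216 < 17993/53 ≤ 343 = 7³, so L = 7.

7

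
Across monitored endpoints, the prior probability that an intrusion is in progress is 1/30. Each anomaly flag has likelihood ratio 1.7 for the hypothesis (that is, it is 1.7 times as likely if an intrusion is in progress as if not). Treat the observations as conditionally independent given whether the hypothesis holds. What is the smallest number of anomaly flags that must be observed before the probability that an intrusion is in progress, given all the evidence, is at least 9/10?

11

Prior odds: (1/30) ÷ (29/30) = 1/29.
Likelihood ratio per anomaly flag = 1.7.
Target odds: 0.9 ÷ 0.1 = 9.
Need (1/29) × 1.7ⁿ ≥ 9, i.e. 1.7ⁿ ≥ 261.
1.7¹⁰ ≈201.599 falls short of 261 but 1.7¹¹ ≈342.719 reaches it, so n = 11.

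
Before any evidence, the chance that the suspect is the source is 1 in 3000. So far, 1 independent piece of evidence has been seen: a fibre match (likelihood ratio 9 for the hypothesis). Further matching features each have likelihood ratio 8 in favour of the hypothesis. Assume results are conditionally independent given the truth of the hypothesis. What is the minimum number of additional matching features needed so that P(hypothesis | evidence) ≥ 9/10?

Prior odds = (1/3000)/(2999/3000) = 1/2999.
Bayes factor of the evidence already in hand = 9.
Odds after that evidence = (1/2999) × 9 = 9/2999.
Target odds = 0.9/0.1 = 9.
Need 8ⁿ ≥ 9 ÷ (9/2999) = 2999.
8³ = 512 falls short of 2999 but 8⁴ = 4096 reaches it, so n = 4.

4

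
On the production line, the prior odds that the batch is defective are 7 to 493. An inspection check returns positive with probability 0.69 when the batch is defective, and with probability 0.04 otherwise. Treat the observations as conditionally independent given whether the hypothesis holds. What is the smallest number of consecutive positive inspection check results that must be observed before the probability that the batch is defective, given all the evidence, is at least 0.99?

4

Prior odds = 7/493.
Likelihood ratio of a positive result = 0.69/0.04 = 17.25.
Target odds: 0.99 ÷ 0.01 = 99.
Require 17.25ⁿ ≥ 99 ÷ (7/493) = 48807/7.
17.25³ = 5132.953125 falls short of 48807/7 but 17.25⁴ = 22667121/256 reaches it, so n = 4.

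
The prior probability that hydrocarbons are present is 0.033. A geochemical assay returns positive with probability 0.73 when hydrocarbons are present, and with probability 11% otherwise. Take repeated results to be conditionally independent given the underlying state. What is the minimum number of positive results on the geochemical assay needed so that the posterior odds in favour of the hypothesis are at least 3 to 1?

Prior odds = 0.033/0.967 = 33/967.
Likelihood ratio of a positive result = 0.73/0.11 = 73/11.
Target odds = 3.
Need (33/967) × (73/11)ⁿ ≥ 3, i.e. (73/11)ⁿ ≥ 967/11.
(73/11)² = 5329/121 falls short of 967/11 but (73/11)³ = 389017/1331 reaches it, so n = 3.

3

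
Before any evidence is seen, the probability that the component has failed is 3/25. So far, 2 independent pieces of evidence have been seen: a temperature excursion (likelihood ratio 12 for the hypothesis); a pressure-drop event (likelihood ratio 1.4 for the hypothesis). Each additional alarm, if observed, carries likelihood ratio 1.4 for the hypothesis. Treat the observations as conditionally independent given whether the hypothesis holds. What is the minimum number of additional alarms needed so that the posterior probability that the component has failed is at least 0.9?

5

Prior odds = 0.12/0.88 = 3/22.
Combined Bayes factor of the evidence already in hand = 12 × 1.4 = 16.8.
Odds after that evidence = (3/22) × 16.8 = 126/55.
Target odds = 0.9/0.1 = 9.
Need 1.4ⁿ ≥ 9 ÷ (126/55) = 55/14.
1.4⁴ = 3.8416 falls short of 55/14 but 1.4⁵ = 5.37824 reaches it, so n = 5.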